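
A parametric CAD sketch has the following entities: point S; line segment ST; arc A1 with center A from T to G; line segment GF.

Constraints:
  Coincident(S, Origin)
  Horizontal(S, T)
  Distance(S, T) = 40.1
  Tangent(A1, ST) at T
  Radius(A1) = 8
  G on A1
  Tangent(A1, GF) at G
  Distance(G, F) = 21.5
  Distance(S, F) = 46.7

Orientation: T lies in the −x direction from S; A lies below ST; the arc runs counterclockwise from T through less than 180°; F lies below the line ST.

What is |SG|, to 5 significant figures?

48.446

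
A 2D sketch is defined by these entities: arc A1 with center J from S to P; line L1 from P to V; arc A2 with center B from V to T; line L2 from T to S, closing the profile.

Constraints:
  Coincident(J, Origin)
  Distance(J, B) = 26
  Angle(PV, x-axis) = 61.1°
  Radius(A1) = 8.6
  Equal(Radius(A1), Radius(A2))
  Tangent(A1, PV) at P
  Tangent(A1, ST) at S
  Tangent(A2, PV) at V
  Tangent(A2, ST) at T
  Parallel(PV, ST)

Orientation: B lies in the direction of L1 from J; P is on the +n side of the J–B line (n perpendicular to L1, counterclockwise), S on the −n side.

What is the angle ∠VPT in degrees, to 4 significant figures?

33.49°

Tangency of A1 to both parallel lines with radius 8.6 puts P and S at J ± 8.6·n: P = (-7.529, 4.156), S = (7.529, -4.156). Equal radii place V and T the same way about B: V = B + 8.6·n = (5.036, 26.92), T = B − 8.6·n = (20.09, 18.61). Then cos ∠VPT = PV·PT / (|PV||PT|), giving 33.49°.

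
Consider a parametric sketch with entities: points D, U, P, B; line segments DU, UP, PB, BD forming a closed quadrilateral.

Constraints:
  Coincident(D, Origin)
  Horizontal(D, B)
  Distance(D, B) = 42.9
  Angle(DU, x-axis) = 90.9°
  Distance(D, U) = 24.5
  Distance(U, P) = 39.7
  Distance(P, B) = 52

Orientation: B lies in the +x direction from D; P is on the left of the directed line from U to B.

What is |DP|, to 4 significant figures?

58.46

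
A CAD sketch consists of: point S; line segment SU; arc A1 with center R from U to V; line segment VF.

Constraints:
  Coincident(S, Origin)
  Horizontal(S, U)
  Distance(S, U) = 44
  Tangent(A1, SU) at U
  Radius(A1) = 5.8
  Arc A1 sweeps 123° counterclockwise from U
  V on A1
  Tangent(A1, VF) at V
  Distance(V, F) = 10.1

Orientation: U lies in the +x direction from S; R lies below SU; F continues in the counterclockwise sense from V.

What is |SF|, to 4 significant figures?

47.92

S is at the origin; S and U share the same y with |SU| = 44.0 and U on the +x side, so U = (44.00, 0.000). Tangency of A1 to SU means the radius RU is perpendicular to SU, so R = U + (0, -5.8) = (44.00, -5.800). On A1, U sits at bearing 90° from R; a 123° counterclockwise sweep puts V at bearing 213°, so V = R + 5.8·(cos 213°, sin 213°) = (39.14, -8.959). The tangent condition forces RV to be normal to VF, so VF runs along (−sin 213°, cos 213°); with |VF| = 10.1, F = (44.64, -17.43). Then |SF| = |F − S| = 47.92.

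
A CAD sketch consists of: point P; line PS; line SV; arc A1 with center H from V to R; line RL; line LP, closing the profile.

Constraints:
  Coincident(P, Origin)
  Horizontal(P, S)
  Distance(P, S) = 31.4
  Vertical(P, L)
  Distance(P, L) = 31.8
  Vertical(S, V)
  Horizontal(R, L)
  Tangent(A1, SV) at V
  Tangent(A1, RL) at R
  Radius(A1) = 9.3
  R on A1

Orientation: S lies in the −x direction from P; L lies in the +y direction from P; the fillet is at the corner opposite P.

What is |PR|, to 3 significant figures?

38.7

P is at the origin; PS is horizontal with |PS| = 31.4 and S on the −x side, so S = (-31.4, 0.00). PL is vertical with |PL| = 31.8 and L on the +y side, so L = (0.00, 31.8). The virtual corner opposite P is at (-31.4, 31.8). Since A1 is tangent to SV there, HV ⟂ SV and A1 meets RL tangentially, so HR is at right angles to RL, with radius 9.3, so the center H sits 9.3 in from both sides at H = (-22.1, 22.5). That places the tangent points at V = (-31.4, 22.5) on SV and R = (-22.1, 31.8) on RL. Then |PR| = |R − P| = 38.7.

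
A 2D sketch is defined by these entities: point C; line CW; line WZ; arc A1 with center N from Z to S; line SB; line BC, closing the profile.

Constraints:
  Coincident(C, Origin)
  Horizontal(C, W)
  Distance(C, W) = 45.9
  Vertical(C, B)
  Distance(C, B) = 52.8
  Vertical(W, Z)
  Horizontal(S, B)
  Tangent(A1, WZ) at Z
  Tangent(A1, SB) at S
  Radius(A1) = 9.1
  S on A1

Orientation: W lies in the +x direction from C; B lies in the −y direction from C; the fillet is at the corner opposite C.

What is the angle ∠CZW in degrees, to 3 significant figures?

46.4°

C is at the origin; C and W share the same y with |CW| = 45.9 and W on the +x side, so W = (45.9, 0.00). C and B share the same x with |CB| = 52.8 and B on the −y side, so B = (0.00, -52.8). The virtual corner opposite C is at (45.9, -52.8). Since A1 is tangent to WZ there, NZ ⟂ WZ and since A1 is tangent to SB there, NS ⟂ SB, with radius 9.1, so the center N sits 9.1 in from both sides at N = (36.8, -43.7). That places the tangent points at Z = (45.9, -43.7) on WZ and S = (36.8, -52.8) on SB. Then cos ∠CZW = ZC·ZW / (|ZC||ZW|), giving 46.4°.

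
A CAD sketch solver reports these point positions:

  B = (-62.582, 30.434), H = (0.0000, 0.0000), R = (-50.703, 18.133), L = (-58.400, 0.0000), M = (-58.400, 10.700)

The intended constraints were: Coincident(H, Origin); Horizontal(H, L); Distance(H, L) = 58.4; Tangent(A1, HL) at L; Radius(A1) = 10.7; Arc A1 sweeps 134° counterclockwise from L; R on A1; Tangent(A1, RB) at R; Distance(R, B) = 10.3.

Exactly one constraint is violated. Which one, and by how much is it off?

Distance(R, B) = 10.3 — off by 6.80.

H = (0.00, 0.00) ✓; H.y = 0.00, L.y = 0.00 ✓; |HL| = 58.40 ✓; ∠(ML, LH) = 90.00° ✓; |ML| = 10.70 ✓; bearing(M→R) − bearing(M→L) = 134.0° ✓; |MR| = 10.70 ✓; ∠(MR, RB) = 90.00° ✓; |RB| = 17.10 ✗.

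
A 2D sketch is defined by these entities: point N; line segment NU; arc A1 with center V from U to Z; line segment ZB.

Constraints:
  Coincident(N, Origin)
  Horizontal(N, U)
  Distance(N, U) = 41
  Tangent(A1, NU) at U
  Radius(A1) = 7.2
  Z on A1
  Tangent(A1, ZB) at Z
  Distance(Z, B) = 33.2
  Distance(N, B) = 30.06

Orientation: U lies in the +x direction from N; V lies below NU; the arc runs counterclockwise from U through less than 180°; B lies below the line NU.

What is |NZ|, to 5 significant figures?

35.748

N is at the origin; NU is horizontal with |NU| = 41.0 and U on the +x side, so U = (41.000, 0.0000). A1 meets NU tangentially, so VU is at right angles to NU, so V = U + (0, -7.2) = (41.000, -7.2000). Since VZ ⟂ ZB (tangency), |VB| = √(7.2² + 33.2²) = 33.972 regardless of where Z sits on A1. So B lies on both circle(N, 30.06) and circle(V, 33.972); the below-NU intersection is B = (13.348, -26.934). Z is the foot of the tangent from B: Z = (35.670, -2.3589).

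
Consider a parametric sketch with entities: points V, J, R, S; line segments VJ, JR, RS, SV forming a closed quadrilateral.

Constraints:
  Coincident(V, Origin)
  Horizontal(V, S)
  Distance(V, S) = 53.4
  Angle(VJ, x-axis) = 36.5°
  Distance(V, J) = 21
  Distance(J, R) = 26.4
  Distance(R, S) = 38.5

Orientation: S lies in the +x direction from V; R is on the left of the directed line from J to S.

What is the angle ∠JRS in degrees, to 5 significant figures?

70.171°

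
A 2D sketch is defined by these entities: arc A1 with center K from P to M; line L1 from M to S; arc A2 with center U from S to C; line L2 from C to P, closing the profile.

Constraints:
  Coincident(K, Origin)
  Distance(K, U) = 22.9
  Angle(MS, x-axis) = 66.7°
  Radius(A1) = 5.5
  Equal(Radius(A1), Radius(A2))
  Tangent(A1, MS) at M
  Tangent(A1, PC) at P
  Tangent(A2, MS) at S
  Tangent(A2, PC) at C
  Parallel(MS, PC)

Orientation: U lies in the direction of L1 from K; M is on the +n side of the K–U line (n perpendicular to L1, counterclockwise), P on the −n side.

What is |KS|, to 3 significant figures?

23.6

The slot axis is L1's direction at 66.7°, so u = (cos 66.7°, sin 66.7°) = (0.396, 0.918) and n = (−sin 66.7°, cos 66.7°) = (-0.918, 0.396). K is at the origin and U lies 22.9 along u from K, so U = 22.9·u = (9.06, 21.0). Tangency of A1 to both parallel lines with radius 5.5 puts M and P at K ± 5.5·n: M = (-5.05, 2.18), P = (5.05, -2.18). Equal radii place S and C the same way about U: S = U + 5.5·n = (4.01, 23.2), C = U − 5.5·n = (14.1, 18.9). Then |KS| = |S − K| = 23.6.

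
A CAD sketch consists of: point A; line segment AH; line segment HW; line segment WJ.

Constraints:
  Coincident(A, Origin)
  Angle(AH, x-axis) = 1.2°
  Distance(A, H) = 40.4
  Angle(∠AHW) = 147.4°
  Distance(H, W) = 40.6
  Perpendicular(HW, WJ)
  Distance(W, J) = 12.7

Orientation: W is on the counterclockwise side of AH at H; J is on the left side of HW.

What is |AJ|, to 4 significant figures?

75.18

∠AHW = 147.4°, so HW runs at 1.2° + (180° − 147.4°) = 33.80° from the x-axis; with |HW| = 40.6, W = H + 40.6·(cos 33.80°, sin 33.80°) = (74.13, 23.43). HW is perpendicular to WJ; with |WJ| = 12.7 on the left of HW, J = W + 12.7·(-0.5563, 0.8310) = (67.06, 33.99). Then |AJ| = |J − A| = 75.18.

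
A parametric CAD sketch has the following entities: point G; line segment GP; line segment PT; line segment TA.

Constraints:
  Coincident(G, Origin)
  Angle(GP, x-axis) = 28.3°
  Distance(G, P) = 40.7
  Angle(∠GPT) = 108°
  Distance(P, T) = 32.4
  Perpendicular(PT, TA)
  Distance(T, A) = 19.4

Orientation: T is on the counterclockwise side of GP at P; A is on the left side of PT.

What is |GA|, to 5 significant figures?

48.946

G is at the origin; GP runs at 28.3° with length 40.7, so P = 40.7·(cos 28.3°, sin 28.3°) = (35.835, 19.295). ∠GPT = 108.0°, so PT runs at 28.3° + (180° − 108.0°) = 100.30° from the x-axis; with |PT| = 32.4, T = P + 32.4·(cos 100.30°, sin 100.30°) = (30.042, 51.173). PT ⟂ TA; with |TA| = 19.4 on the left of PT, A = T + 19.4·(-0.98389, -0.17880) = (10.955, 47.705). Then |GA| = |A − G| = 48.946.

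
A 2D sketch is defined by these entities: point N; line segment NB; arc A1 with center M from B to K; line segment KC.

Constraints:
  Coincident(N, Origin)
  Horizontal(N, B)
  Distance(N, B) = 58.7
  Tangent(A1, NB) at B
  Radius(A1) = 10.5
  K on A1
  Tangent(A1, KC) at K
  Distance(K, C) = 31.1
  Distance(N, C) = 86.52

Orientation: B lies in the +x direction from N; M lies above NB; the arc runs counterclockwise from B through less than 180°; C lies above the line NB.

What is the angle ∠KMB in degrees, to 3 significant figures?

72.0°

Checks: N = (0.00, 0.00) ✓; |MK| = 10.50 ✓; ∠(MK, KC) = 90.00° ✓; |KC| = 31.10 ✓; |NC| = 86.52 ✓.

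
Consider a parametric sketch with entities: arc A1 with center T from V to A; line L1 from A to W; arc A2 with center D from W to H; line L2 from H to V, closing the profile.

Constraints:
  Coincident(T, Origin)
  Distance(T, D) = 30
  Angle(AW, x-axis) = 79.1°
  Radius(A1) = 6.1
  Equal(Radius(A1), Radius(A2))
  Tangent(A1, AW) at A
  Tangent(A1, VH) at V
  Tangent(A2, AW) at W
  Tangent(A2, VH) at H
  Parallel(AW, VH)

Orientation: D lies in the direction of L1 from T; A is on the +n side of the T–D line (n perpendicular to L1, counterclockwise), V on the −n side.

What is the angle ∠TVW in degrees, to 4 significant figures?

67.87°

Tangency of A1 to both parallel lines with radius 6.1 puts A and V at T ± 6.1·n: A = (-5.990, 1.153), V = (5.990, -1.153). Equal radii place W and H the same way about D: W = D + 6.1·n = (-0.3171, 30.61), H = D − 6.1·n = (11.66, 28.31). Then cos ∠TVW = VT·VW / (|VT||VW|), giving 67.87°.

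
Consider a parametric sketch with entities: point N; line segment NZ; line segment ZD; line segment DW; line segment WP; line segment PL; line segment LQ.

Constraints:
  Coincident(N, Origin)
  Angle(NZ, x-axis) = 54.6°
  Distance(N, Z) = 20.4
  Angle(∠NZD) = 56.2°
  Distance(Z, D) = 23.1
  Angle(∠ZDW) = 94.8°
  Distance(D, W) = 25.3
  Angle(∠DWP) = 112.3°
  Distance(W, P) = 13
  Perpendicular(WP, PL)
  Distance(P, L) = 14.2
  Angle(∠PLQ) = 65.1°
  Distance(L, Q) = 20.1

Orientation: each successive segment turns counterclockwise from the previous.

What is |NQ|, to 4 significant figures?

15.93

WP is perpendicular to PL, so PL runs at 61.30°; with |PL| = 14.2, L = (4.128, -1.656). ∠PLQ = 65.1° gives LQ at 176.2° from the x-axis; with |LQ| = 20.1, Q = (-15.93, -0.3241). Then |NQ| = |Q − N| = 15.93.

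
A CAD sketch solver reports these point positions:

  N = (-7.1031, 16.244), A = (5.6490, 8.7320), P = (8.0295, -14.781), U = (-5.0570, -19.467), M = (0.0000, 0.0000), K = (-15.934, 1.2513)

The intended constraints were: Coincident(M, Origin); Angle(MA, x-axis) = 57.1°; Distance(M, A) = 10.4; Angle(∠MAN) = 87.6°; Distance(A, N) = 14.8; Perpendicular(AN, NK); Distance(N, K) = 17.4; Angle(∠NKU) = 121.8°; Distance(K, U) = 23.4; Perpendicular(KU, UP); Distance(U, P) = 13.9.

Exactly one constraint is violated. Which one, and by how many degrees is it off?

Perpendicular(KU, UP) — off by 8.00°.

M = (0.00, 0.00) ✓; MA at 57.10° ✓; |MA| = 10.40 ✓; ∠MAN = 87.60° ✓; |AN| = 14.80 ✓; ∠(AN, NK) = 90.00° ✓; |NK| = 17.40 ✓; ∠NKU = 121.8° ✓; |KU| = 23.40 ✓; ∠(KU, UP) = 82.00° ✗; |UP| = 13.90 ✓.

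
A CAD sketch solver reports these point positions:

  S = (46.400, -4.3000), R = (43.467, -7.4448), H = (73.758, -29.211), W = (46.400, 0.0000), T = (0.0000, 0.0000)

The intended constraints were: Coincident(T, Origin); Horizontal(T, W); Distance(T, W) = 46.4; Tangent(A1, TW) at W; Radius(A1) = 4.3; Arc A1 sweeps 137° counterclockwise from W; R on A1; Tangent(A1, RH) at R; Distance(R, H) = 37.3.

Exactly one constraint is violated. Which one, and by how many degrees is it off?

Tangent(A1, RH) at R — off by 7.30°.

T = (0.00, 0.00) ✓; T.y = 0.00, W.y = 0.00 ✓; |TW| = 46.40 ✓; ∠(SW, WT) = 90.00° ✓; |SW| = 4.300 ✓; bearing(S→R) − bearing(S→W) = 137.0° ✓; |SR| = 4.300 ✓; ∠(SR, RH) = 82.70° ✗; |RH| = 37.30 ✓.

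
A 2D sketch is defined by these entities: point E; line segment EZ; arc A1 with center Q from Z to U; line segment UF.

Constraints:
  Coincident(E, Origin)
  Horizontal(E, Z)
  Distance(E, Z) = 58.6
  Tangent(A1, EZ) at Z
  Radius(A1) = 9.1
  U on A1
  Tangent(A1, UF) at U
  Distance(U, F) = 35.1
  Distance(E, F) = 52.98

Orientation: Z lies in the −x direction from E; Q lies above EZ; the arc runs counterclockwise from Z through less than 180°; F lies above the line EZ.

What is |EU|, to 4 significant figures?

50.50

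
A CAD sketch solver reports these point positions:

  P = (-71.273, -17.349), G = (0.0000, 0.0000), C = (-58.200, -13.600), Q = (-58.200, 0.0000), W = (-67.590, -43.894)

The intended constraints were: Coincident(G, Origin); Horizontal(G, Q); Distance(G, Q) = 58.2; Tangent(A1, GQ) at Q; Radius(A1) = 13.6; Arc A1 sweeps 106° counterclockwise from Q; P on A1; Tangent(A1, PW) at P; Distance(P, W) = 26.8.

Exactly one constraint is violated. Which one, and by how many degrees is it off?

Tangent(A1, PW) at P — off by 8.10°.

G = (0.00, 0.00) ✓; G.y = 0.00, Q.y = 0.00 ✓; |GQ| = 58.20 ✓; ∠(CQ, QG) = 90.00° ✓; |CQ| = 13.60 ✓; bearing(C→P) − bearing(C→Q) = 106.0° ✓; |CP| = 13.60 ✓; ∠(CP, PW) = 98.10° ✗; |PW| = 26.80 ✓.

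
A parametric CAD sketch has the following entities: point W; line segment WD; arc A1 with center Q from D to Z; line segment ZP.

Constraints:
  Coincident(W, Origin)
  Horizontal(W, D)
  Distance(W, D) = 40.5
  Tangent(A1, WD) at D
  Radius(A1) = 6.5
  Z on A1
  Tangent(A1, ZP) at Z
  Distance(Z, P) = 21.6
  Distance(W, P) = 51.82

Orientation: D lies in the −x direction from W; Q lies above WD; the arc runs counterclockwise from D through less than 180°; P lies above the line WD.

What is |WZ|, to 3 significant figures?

35.7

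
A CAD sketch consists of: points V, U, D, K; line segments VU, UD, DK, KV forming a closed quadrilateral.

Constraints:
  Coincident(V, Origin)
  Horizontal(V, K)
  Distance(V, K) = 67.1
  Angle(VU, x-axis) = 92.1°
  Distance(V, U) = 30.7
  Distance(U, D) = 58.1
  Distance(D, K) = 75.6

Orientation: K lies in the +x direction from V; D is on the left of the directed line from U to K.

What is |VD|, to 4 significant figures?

81.80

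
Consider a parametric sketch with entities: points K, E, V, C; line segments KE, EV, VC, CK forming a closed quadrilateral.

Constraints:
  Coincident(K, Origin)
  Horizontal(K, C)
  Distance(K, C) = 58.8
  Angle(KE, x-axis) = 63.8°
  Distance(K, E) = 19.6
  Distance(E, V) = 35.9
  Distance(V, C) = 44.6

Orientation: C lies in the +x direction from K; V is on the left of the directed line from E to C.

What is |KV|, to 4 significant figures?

54.11

K is at the origin; KC is horizontal with |KC| = 58.8 and C in +x, so C = (58.8, 0). KE runs at 63.8° with |KE| = 19.6, so E = (8.654, 17.59). V is determined by |EV| = 35.9 and |VC| = 44.6 together: it lies at the intersection of circle(E, 35.9) and circle(C, 44.6). With |EC| = 53.14, the foot of the radical line on EC is 19.98 from E and the perpendicular offset is √(35.9² − 19.98²) = 29.83. Taking the left-of-EC solution: V = (37.38, 39.12).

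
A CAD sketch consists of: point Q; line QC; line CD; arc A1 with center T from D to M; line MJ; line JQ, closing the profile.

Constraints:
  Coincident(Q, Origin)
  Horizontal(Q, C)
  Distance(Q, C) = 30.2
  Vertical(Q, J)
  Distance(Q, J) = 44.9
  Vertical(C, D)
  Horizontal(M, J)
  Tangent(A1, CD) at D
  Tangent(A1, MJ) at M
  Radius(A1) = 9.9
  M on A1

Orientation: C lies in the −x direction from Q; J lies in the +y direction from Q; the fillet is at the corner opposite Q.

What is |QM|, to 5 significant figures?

49.276

The virtual corner opposite Q is at (-30.200, 44.900). A1 meets CD tangentially, so TD is at right angles to CD and the tangent condition forces TM to be normal to MJ, with radius 9.9, so the center T sits 9.9 in from both sides at T = (-20.300, 35.000). That places the tangent points at D = (-30.200, 35.000) on CD and M = (-20.300, 44.900) on MJ. Then |QM| = |M − Q| = 49.276.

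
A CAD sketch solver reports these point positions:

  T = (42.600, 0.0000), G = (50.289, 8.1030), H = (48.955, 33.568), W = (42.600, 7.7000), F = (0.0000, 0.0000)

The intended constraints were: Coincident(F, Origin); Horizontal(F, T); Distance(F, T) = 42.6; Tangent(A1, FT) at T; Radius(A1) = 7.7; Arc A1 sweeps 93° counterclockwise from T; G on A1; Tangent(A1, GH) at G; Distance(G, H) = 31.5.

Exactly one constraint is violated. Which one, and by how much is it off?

Distance(G, H) = 31.5 — off by 6.00.

F = (0.00, 0.00) ✓; F.y = 0.00, T.y = 0.00 ✓; |FT| = 42.60 ✓; ∠(WT, TF) = 90.00° ✓; |WT| = 7.700 ✓; bearing(W→G) − bearing(W→T) = 93.00° ✓; |WG| = 7.700 ✓; ∠(WG, GH) = 90.00° ✓; |GH| = 25.50 ✗.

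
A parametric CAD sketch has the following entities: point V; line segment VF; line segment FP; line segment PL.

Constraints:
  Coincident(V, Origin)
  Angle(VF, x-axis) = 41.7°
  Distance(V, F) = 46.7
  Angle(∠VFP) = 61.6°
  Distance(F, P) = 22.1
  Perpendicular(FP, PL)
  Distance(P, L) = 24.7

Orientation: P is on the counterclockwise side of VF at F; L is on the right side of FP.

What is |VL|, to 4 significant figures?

65.78

V is at the origin; VF runs at 41.7° with length 46.7, so F = 46.7·(cos 41.7°, sin 41.7°) = (34.87, 31.07). ∠VFP = 61.6°, so FP runs at 41.7° + (180° − 61.6°) = 160.1° from the x-axis; with |FP| = 22.1, P = F + 22.1·(cos 160.1°, sin 160.1°) = (14.09, 38.59). FP ⟂ PL; with |PL| = 24.7 on the right of FP, L = P + 24.7·(0.3404, 0.9403) = (22.50, 61.81). Then |VL| = |L − V| = 65.78.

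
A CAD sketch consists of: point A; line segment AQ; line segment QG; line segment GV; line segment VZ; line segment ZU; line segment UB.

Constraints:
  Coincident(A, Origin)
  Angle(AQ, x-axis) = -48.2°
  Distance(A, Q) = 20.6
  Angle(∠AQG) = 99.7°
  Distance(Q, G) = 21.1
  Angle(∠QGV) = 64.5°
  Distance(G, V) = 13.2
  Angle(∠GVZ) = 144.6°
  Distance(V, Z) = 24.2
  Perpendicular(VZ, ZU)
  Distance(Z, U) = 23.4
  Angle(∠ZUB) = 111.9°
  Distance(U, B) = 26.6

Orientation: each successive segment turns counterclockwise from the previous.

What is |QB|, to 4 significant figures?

17.44

A is at the origin; AQ runs at -48.2° with length 20.6, so Q = (13.73, -15.36). ∠AQG = 99.7° gives QG at 32.10° from the x-axis; with |QG| = 21.1, G = (31.60, -4.144). ∠QGV = 64.5° gives GV at 147.6° from the x-axis; with |GV| = 13.2, V = (20.46, 2.929). ∠GVZ = 144.6° gives VZ at -177.0° from the x-axis; with |VZ| = 24.2, Z = (-3.707, 1.662). The perpendicularity gives ZU at right angles to VZ, so ZU runs at -87.00°; with |ZU| = 23.4, U = (-2.482, -21.71). ∠ZUB = 111.9° gives UB at -18.90° from the x-axis; with |UB| = 26.6, B = (22.68, -30.32). Then |QB| = |B − Q| = 17.44.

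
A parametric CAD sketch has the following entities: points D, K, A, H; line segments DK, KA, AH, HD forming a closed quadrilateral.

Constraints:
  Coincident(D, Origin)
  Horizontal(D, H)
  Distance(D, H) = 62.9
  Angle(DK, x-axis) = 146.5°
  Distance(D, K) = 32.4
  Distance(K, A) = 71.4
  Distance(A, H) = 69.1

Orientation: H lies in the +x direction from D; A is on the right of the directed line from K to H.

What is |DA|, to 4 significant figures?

44.58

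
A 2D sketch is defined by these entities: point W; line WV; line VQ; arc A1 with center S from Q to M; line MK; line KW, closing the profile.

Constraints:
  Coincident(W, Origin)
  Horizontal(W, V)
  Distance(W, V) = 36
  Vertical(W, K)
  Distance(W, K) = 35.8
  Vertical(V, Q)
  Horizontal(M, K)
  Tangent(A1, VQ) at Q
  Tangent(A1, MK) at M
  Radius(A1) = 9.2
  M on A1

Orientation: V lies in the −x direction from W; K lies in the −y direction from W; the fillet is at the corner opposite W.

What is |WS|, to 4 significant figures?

37.76

W is at the origin; W and V share the same y with |WV| = 36.0 and V on the −x side, so V = (-36.00, 0.000). WK is vertical with |WK| = 35.8 and K on the −y side, so K = (0.000, -35.80). The virtual corner opposite W is at (-36.00, -35.80). A1 meets VQ tangentially, so SQ is at right angles to VQ and A1 meets MK tangentially, so SM is at right angles to MK, with radius 9.2, so the center S sits 9.2 in from both sides at S = (-26.80, -26.60). Then |WS| = |S − W| = 37.76.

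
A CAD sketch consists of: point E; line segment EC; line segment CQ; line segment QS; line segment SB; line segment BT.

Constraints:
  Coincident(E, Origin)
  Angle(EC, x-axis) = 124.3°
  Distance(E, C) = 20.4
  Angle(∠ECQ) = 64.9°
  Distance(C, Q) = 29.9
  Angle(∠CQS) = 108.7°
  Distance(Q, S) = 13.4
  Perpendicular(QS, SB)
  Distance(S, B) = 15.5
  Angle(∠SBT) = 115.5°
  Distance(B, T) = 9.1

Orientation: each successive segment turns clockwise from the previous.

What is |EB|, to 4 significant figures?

10.89

∠CQS = 108.7° gives QS at -62.10° from the x-axis; with |QS| = 13.4, S = (24.29, 9.790). The perpendicularity gives SB at right angles to QS, so SB runs at -152.1°; with |SB| = 15.5, B = (10.59, 2.537). Then |EB| = |B − E| = 10.89.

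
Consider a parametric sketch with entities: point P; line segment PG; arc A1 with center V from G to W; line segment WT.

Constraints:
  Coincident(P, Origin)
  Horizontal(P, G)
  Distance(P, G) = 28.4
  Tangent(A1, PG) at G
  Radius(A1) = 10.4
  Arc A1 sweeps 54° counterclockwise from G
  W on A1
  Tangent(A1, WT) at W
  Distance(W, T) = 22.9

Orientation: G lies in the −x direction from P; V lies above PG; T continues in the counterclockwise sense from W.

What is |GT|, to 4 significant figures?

31.61

P is at the origin; P and G share the same y with |PG| = 28.4 and G on the −x side, so G = (-28.40, 0.000). A1 meets PG tangentially, so VG is at right angles to PG, so V = G + (0, 10.4) = (-28.40, 10.40). On A1, G sits at bearing -90° from V; a 54° counterclockwise sweep puts W at bearing -36°, so W = V + 10.4·(cos -36°, sin -36°) = (-19.99, 4.287). Tangency of A1 to WT means the radius VW is perpendicular to WT, so WT runs along (−sin -36°, cos -36°); with |WT| = 22.9, T = (-6.526, 22.81). Then |GT| = |T − G| = 31.61.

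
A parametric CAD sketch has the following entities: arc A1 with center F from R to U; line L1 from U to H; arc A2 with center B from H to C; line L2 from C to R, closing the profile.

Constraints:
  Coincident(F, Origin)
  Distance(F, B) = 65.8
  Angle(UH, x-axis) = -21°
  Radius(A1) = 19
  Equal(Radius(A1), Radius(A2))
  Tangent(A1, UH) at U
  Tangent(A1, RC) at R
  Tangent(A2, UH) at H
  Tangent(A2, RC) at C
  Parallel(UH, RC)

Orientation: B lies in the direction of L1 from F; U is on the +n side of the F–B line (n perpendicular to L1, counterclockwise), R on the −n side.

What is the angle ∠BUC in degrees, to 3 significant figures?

13.9°

The slot axis is L1's direction at -21.0°, so u = (cos -21.0°, sin -21.0°) = (0.934, -0.358) and n = (−sin -21.0°, cos -21.0°) = (0.358, 0.934). F is at the origin and B lies 65.8 along u from F, so B = 65.8·u = (61.4, -23.6). Tangency of A1 to both parallel lines with radius 19.0 puts U and R at F ± 19.0·n: U = (6.81, 17.7), R = (-6.81, -17.7). Equal radii place H and C the same way about B: H = B + 19.0·n = (68.2, -5.84), C = B − 19.0·n = (54.6, -41.3). Then cos ∠BUC = UB·UC / (|UB||UC|), giving 13.9°.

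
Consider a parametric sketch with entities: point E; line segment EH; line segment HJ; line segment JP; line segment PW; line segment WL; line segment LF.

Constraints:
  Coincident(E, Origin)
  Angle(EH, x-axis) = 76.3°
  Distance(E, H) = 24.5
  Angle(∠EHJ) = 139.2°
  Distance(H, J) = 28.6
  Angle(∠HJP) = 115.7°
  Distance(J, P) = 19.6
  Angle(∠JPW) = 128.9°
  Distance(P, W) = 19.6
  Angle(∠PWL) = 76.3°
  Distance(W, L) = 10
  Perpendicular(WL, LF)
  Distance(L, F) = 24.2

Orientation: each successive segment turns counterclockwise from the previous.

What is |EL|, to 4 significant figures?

41.58

E is at the origin; EH runs at 76.3° with length 24.5, so H = (5.803, 23.80). ∠EHJ = 139.2° gives HJ at 117.1° from the x-axis; with |HJ| = 28.6, J = (-7.226, 49.26). ∠HJP = 115.7° gives JP at -178.6° from the x-axis; with |JP| = 19.6, P = (-26.82, 48.78). ∠JPW = 128.9° gives PW at -127.5° from the x-axis; with |PW| = 19.6, W = (-38.75, 33.23). ∠PWL = 76.3° gives WL at -23.80° from the x-axis; with |WL| = 10.0, L = (-29.60, 29.20). Then |EL| = |L − E| = 41.58.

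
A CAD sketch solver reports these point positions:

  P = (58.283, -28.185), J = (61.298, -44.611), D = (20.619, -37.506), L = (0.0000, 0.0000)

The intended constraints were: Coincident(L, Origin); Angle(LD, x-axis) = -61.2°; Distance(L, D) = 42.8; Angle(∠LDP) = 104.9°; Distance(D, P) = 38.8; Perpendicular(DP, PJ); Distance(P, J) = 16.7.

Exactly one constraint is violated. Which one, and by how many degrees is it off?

Perpendicular(DP, PJ) — off by 3.50°.

L = (0.00, 0.00) ✓; LD at -61.20° ✓; |LD| = 42.80 ✓; ∠LDP = 104.9° ✓; |DP| = 38.80 ✓; ∠(DP, PJ) = 93.50° ✗; |PJ| = 16.70 ✓.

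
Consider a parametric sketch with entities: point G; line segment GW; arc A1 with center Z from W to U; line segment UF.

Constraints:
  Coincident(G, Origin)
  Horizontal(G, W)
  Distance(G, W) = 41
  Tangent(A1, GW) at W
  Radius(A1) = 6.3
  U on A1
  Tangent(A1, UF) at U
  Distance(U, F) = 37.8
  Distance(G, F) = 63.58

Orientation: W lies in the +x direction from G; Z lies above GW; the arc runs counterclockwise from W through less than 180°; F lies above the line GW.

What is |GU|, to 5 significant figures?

47.750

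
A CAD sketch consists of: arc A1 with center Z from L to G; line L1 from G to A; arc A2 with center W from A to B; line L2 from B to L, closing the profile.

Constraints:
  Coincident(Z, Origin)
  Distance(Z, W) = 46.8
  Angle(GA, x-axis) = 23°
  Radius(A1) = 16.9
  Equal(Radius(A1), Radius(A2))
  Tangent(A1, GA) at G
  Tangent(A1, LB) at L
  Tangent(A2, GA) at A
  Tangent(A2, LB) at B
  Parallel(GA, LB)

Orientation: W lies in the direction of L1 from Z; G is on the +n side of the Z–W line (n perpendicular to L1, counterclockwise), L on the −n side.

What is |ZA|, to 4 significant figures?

49.76

Tangency of A1 to both parallel lines with radius 16.9 puts G and L at Z ± 16.9·n: G = (-6.603, 15.56), L = (6.603, -15.56). Equal radii place A and B the same way about W: A = W + 16.9·n = (36.48, 33.84), B = W − 16.9·n = (49.68, 2.730). Then |ZA| = |A − Z| = 49.76.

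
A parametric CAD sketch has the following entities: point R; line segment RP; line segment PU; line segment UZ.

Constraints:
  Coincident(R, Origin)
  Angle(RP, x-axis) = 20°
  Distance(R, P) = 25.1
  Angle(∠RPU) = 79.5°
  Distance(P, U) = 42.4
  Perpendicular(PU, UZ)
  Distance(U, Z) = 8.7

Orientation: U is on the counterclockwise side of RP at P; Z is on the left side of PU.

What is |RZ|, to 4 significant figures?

41.06

R is at the origin; RP runs at 20.0° with length 25.1, so P = 25.1·(cos 20.0°, sin 20.0°) = (23.59, 8.585). ∠RPU = 79.5°, so PU runs at 20.0° + (180° − 79.5°) = 120.5° from the x-axis; with |PU| = 42.4, U = P + 42.4·(cos 120.5°, sin 120.5°) = (2.067, 45.12). The perpendicularity gives UZ at right angles to PU; with |UZ| = 8.7 on the left of PU, Z = U + 8.7·(-0.8616, -0.5075) = (-5.430, 40.70). Then |RZ| = |Z − R| = 41.06.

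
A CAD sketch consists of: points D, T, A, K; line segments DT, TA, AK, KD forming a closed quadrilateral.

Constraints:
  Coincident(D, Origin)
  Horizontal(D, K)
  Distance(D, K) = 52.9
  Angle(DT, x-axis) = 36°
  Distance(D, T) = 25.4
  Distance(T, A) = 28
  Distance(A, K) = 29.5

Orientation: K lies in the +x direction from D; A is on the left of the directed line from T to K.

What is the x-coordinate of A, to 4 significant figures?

45.07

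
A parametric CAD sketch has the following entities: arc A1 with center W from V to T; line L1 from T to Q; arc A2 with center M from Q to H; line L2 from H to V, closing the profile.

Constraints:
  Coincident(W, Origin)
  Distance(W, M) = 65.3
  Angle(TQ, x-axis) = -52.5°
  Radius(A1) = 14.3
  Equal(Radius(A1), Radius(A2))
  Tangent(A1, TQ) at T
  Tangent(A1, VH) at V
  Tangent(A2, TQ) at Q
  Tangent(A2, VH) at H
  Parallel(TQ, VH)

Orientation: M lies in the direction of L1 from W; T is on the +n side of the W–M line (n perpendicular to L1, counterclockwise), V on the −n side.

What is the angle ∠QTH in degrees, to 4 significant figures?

23.65°

Tangency of A1 to both parallel lines with radius 14.3 puts T and V at W ± 14.3·n: T = (11.34, 8.705), V = (-11.34, -8.705). Equal radii place Q and H the same way about M: Q = M + 14.3·n = (51.10, -43.10), H = M − 14.3·n = (28.41, -60.51). Then cos ∠QTH = TQ·TH / (|TQ||TH|), giving 23.65°.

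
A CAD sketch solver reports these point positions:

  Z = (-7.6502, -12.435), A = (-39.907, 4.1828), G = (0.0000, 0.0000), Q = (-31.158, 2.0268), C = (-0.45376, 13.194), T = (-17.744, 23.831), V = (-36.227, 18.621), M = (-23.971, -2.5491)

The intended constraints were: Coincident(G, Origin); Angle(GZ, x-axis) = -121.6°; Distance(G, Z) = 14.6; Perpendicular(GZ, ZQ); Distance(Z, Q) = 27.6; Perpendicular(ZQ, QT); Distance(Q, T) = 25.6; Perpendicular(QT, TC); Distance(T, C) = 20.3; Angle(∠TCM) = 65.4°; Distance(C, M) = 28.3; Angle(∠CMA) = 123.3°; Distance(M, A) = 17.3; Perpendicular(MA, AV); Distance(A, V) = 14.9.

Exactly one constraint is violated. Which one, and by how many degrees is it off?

Perpendicular(MA, AV) — off by 8.60°.

G = (0.00, 0.00) ✓; GZ at -121.6° ✓; |GZ| = 14.60 ✓; ∠(GZ, ZQ) = 90.00° ✓; |ZQ| = 27.60 ✓; ∠(ZQ, QT) = 90.00° ✓; |QT| = 25.60 ✓; ∠(QT, TC) = 90.00° ✓; |TC| = 20.30 ✓; ∠TCM = 65.40° ✓; |CM| = 28.30 ✓; ∠CMA = 123.3° ✓; |MA| = 17.30 ✓; ∠(MA, AV) = 81.40° ✗; |AV| = 14.90 ✓.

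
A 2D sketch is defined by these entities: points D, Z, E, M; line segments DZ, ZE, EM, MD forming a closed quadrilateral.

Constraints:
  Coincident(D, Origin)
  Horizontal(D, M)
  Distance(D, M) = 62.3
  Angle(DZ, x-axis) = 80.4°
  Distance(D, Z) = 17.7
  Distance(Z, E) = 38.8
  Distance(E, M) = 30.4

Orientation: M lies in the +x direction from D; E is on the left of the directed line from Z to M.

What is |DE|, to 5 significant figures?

47.008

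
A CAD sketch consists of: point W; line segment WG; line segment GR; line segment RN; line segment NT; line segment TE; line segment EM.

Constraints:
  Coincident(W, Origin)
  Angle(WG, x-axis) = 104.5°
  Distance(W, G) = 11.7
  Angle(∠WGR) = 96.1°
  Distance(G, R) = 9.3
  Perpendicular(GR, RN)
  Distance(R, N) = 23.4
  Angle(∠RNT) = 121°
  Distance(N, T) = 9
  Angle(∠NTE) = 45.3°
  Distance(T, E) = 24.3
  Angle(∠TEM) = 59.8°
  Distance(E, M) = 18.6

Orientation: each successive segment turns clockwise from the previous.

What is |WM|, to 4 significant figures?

22.71

∠NTE = 45.3° gives TE at 96.90° from the x-axis; with |TE| = 24.3, E = (5.499, 9.766). ∠TEM = 59.8° gives EM at -23.30° from the x-axis; with |EM| = 18.6, M = (22.58, 2.409). Then |WM| = |M − W| = 22.71.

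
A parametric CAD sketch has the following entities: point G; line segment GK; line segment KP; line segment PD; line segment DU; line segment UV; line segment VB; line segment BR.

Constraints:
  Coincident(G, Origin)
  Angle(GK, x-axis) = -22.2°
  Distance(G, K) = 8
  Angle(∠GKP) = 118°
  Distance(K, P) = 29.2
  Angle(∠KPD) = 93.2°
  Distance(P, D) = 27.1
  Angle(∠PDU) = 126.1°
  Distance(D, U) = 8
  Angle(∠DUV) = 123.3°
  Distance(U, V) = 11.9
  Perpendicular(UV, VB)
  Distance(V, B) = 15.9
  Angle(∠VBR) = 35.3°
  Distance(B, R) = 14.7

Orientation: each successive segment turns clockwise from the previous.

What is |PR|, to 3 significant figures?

28.2

The perpendicularity gives VB at right angles to UV, so VB runs at -11.6°; with |VB| = 15.9, B = (-4.11, -22.2). ∠VBR = 35.3° gives BR at -156° from the x-axis; with |BR| = 14.7, R = (-17.6, -28.1). Then |PR| = |R − P| = 28.2.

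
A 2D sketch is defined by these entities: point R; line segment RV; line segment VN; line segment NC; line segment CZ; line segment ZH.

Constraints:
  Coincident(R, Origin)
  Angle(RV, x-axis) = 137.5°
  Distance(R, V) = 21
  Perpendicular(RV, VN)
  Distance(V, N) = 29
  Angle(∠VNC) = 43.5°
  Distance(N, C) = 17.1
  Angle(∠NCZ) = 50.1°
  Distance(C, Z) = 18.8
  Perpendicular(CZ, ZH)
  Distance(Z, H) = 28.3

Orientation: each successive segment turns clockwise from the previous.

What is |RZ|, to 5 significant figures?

31.956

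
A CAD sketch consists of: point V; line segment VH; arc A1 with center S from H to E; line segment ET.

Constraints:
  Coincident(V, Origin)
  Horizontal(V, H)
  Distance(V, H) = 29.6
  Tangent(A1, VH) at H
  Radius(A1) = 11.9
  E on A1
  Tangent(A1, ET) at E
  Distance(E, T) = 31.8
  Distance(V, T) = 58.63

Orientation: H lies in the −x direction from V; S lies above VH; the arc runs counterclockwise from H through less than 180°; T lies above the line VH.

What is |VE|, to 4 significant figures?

27.17

Checks: ∠(SH, HV) = 90.00° ✓; |SE| = 11.90 ✓; ∠(SE, ET) = 90.00° ✓; |ET| = 31.80 ✓; |VT| = 58.63 ✓.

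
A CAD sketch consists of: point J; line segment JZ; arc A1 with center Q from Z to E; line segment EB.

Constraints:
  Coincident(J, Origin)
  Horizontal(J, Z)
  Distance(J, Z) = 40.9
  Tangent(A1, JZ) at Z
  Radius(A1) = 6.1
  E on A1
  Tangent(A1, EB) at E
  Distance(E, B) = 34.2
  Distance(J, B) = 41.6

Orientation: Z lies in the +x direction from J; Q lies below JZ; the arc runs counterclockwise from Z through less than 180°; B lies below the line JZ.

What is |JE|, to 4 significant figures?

35.47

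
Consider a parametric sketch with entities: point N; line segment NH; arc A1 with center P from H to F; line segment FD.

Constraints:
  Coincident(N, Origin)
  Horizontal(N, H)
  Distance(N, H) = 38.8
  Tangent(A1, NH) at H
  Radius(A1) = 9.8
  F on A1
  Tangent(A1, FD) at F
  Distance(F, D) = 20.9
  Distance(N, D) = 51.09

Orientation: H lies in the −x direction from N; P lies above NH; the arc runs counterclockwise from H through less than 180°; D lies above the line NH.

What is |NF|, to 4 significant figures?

33.12

N is at the origin; N and H share the same y with |NH| = 38.8 and H on the −x side, so H = (-38.80, 0.000). A1 meets NH tangentially, so PH is at right angles to NH, so P = H + (0, 9.8) = (-38.80, 9.800). Since PF ⟂ FD (tangency), |PD| = √(9.8² + 20.9²) = 23.08 regardless of where F sits on A1. So D lies on both circle(N, 51.09) and circle(P, 23.08); the above-NH intersection is D = (-39.10, 32.88). F is the foot of the tangent from D: F = (-29.98, 14.08).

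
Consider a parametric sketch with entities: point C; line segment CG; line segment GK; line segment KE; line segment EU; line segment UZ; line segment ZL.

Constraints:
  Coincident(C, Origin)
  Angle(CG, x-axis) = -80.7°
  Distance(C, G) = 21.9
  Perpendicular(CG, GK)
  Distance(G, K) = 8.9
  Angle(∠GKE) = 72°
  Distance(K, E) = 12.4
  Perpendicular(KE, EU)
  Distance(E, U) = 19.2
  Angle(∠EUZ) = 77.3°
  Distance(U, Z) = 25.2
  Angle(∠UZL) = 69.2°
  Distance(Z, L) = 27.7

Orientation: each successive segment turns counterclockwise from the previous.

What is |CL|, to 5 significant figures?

23.306

C is at the origin; CG runs at -80.7° with length 21.9, so G = (3.5391, -21.612). The perpendicularity gives GK at right angles to CG, so GK runs at 9.3000°; with |GK| = 8.9, K = (12.322, -20.174). ∠GKE = 72.0° gives KE at 117.30° from the x-axis; with |KE| = 12.4, E = (6.6349, -9.1550). KE ⟂ EU, so EU runs at -152.70°; with |EU| = 19.2, U = (-10.427, -17.961). ∠EUZ = 77.3° gives UZ at -50.000° from the x-axis; with |UZ| = 25.2, Z = (5.7717, -37.265). ∠UZL = 69.2° gives ZL at 60.800° from the x-axis; with |ZL| = 27.7, L = (19.285, -13.085). Then |CL| = |L − C| = 23.306.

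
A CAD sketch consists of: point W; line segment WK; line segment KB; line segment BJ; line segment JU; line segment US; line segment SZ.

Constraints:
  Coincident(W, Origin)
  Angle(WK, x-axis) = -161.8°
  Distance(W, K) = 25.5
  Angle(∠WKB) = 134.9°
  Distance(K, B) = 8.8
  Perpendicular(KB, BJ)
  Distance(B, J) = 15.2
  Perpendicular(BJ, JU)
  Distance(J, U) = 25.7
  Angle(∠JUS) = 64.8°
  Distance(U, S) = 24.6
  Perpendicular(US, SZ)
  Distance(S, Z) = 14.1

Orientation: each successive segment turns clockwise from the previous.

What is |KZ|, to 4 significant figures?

6.420

∠JUS = 64.8° gives US at -142.1° from the x-axis; with |US| = 24.6, S = (-21.69, -17.17). US is perpendicular to SZ, so SZ runs at 127.9°; with |SZ| = 14.1, Z = (-30.35, -6.041). Then |KZ| = |Z − K| = 6.420.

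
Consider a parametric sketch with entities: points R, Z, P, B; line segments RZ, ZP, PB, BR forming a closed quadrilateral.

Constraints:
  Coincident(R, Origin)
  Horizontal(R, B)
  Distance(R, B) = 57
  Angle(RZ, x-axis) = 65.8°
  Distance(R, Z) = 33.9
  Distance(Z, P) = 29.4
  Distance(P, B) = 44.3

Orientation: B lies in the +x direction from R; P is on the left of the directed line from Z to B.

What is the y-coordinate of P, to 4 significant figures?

41.44

Checks: |ZP| = 29.40 ✓; |PB| = 44.30 ✓.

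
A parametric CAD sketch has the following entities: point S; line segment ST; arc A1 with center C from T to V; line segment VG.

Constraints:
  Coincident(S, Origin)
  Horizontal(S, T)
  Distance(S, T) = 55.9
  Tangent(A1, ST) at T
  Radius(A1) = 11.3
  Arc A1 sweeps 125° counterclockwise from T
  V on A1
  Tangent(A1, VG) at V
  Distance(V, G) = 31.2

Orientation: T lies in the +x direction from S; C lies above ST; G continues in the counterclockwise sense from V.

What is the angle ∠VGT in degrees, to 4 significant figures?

23.73°

On A1, T sits at bearing -90° from C; a 125° counterclockwise sweep puts V at bearing 35°, so V = C + 11.3·(cos 35°, sin 35°) = (65.16, 17.78). Since A1 is tangent to VG there, CV ⟂ VG, so VG runs along (−sin 35°, cos 35°); with |VG| = 31.2, G = (47.26, 43.34). Then cos ∠VGT = GV·GT / (|GV||GT|), giving 23.73°.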